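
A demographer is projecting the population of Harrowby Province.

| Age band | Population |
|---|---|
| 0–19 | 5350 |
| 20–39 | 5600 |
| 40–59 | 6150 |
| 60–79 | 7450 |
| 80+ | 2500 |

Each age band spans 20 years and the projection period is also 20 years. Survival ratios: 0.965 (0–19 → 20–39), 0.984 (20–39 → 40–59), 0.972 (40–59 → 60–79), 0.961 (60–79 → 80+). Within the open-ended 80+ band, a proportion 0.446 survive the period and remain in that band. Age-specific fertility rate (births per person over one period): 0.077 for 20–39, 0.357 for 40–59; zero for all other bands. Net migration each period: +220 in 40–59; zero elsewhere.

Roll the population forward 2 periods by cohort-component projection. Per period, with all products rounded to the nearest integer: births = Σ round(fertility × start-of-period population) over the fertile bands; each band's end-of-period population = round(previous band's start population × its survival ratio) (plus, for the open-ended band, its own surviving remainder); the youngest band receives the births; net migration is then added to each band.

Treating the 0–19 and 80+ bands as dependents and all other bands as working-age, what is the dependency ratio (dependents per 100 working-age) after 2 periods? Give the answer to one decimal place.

88.6

After projecting period 1:
Births: 5600 × 0.077 = 431 ; 6150 × 0.357 = 2196 — total 2627
20–39: 5350 × 0.965 = 5163
40–59: 5600 × 0.984 = 5510
60–79: 6150 × 0.972 = 5978
80+: 7450 × 0.961 + 2500 × 0.446 = 7159 + 1115 = 8274
Net migration: 40–59 + 220 → 5730
Giving 2627 / 5163 / 5730 / 5978 / 8274.
After projecting period 2:
Births: 5163 × 0.077 = 398 ; 5730 × 0.357 = 2046 — total 2444
20–39: 2627 × 0.965 = 2535
40–59: 5163 × 0.984 = 5080
60–79: 5730 × 0.972 = 5570
80+: 5978 × 0.961 + 8274 × 0.446 = 5745 + 3690 = 9435
Net migration: 40–59 + 220 → 5300
Giving 2444 / 2535 / 5300 / 5570 / 9435.
Dependents (band 0–19 + band 80+) = 2444 + 9435 = 11879; working-age = 13405; ratio = 11879/13405 × 100 = 88.6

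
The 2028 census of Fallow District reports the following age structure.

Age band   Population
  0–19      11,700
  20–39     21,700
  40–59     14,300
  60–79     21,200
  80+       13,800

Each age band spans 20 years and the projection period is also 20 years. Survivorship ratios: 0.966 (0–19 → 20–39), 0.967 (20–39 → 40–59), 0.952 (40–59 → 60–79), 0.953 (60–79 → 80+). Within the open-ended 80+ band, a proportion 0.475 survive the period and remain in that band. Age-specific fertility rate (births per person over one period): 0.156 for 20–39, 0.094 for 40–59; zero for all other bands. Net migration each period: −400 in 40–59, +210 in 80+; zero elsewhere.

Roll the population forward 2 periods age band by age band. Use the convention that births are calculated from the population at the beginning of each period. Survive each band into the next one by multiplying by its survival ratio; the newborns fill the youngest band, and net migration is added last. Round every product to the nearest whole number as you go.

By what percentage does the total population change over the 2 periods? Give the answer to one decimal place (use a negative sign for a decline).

-22.1

[period 1]
Births: 21700 × 0.156 = 3385  |  14300 × 0.094 = 1344 → total 4729
20–39: 11700 × 0.966 = 11302
40–59: 21700 × 0.967 = 20984
60–79: 14300 × 0.952 = 13614
80+: 21200 × 0.953 + 13800 × 0.475 = 20204 + 6555 = 26759
Net migration: 40–59 − 400 → 20584; 80+ + 210 → 26969
Giving 4729 / 11302 / 20584 / 13614 / 26969.
[period 2]
Births: 11302 × 0.156 = 1763  |  20584 × 0.094 = 1935 → total 3698
20–39: 4729 × 0.966 = 4568
40–59: 11302 × 0.967 = 10929
60–79: 20584 × 0.952 = 19596
80+: 13614 × 0.953 + 26969 × 0.475 = 12974 + 12810 = 25784
Net migration: 40–59 − 400 → 10529; 80+ + 210 → 25994
Giving 3698 / 4568 / 10529 / 19596 / 25994.
Total: 82700 → 64385; change = -18315; percentage change = -22.1%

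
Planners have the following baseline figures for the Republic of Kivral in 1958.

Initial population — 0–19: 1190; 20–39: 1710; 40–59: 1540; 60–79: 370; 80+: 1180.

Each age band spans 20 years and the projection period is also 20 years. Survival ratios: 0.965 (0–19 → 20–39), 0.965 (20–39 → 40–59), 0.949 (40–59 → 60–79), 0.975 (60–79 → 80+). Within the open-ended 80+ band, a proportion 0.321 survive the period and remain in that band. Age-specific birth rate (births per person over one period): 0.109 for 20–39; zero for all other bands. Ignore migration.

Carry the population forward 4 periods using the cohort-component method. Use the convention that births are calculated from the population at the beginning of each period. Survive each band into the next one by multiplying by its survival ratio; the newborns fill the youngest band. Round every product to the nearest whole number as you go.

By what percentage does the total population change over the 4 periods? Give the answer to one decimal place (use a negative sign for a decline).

After projecting period 1:
Births: 1710 × 0.109 = 186
20–39: 1190 × 0.965 = 1148
40–59: 1710 × 0.965 = 1650
60–79: 1540 × 0.949 = 1461
80+: 370 × 0.975 + 1180 × 0.321 = 361 + 379 = 740
→ [186, 1148, 1650, 1461, 740]
After projecting period 2:
Births: 1148 × 0.109 = 125
20–39: 186 × 0.965 = 179
40–59: 1148 × 0.965 = 1108
60–79: 1650 × 0.949 = 1566
80+: 1461 × 0.975 + 740 × 0.321 = 1424 + 238 = 1662
→ [125, 179, 1108, 1566, 1662]
After projecting period 3:
Births: 179 × 0.109 = 20
20–39: 125 × 0.965 = 121
40–59: 179 × 0.965 = 173
60–79: 1108 × 0.949 = 1051
80+: 1566 × 0.975 + 1662 × 0.321 = 1527 + 534 = 2061
→ [20, 121, 173, 1051, 2061]
After projecting period 4:
Births: 121 × 0.109 = 13
20–39: 20 × 0.965 = 19
40–59: 121 × 0.965 = 117
60–79: 173 × 0.949 = 164
80+: 1051 × 0.975 + 2061 × 0.321 = 1025 + 662 = 1687
→ [13, 19, 117, 164, 1687]
Total: 5990 → 2000; change = -3990; percentage change = -66.6%

-66.6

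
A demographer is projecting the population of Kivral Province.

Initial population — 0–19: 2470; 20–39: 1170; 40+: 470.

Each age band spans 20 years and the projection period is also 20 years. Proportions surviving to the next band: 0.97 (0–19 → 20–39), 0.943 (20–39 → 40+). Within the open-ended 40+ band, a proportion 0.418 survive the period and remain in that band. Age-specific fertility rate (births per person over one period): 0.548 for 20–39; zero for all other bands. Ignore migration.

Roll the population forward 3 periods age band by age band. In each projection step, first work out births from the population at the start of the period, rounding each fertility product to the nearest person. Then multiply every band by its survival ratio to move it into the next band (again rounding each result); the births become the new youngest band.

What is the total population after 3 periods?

Period 1.
Births: 1170 × 0.548 = 641
20–39: 2470 × 0.97 = 2396
40+: 1170 × 0.943 + 470 × 0.418 = 1103 + 196 = 1299
Population now: 0–19=641, 20–39=2396, 40+=1299
Period 2.
Births: 2396 × 0.548 = 1313
20–39: 641 × 0.97 = 622
40+: 2396 × 0.943 + 1299 × 0.418 = 2259 + 543 = 2802
Population now: 0–19=1313, 20–39=622, 40+=2802
Period 3.
Births: 622 × 0.548 = 341
20–39: 1313 × 0.97 = 1274
40+: 622 × 0.943 + 2802 × 0.418 = 587 + 1171 = 1758
Population now: 0–19=341, 20–39=1274, 40+=1758
Total after period 3: 341 + 1274 + 1758 = 3373

3373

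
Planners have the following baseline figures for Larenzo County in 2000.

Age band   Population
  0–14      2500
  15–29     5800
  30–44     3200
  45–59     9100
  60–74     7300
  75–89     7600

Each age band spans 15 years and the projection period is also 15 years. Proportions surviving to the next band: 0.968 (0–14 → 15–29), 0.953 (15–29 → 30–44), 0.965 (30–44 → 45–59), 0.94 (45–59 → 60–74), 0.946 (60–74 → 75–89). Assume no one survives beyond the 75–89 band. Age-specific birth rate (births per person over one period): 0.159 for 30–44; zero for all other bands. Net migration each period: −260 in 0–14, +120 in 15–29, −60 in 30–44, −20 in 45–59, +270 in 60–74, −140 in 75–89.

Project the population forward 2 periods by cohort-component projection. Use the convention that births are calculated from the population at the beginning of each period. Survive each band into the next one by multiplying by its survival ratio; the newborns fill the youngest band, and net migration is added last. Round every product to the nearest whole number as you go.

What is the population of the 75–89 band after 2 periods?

8208

Call the groups 1 to 6, youngest first.
— Period 1 —
Births: 3200 × 0.159 = 509
Group 2: 2500 × 0.968 = 2420
Group 3: 5800 × 0.953 = 5527
Group 4: 3200 × 0.965 = 3088
Group 5: 9100 × 0.94 = 8554
Group 6: 7300 × 0.946 = 6906
Net migration: Group 1 − 260 → 249; Group 2 + 120 → 2540; Group 3 − 60 → 5467; Group 4 − 20 → 3068; Group 5 + 270 → 8824; Group 6 − 140 → 6766
→ [249, 2540, 5467, 3068, 8824, 6766]
— Period 2 —
Births: 5467 × 0.159 = 869
Group 2: 249 × 0.968 = 241
Group 3: 2540 × 0.953 = 2421
Group 4: 5467 × 0.965 = 5276
Group 5: 3068 × 0.94 = 2884
Group 6: 8824 × 0.946 = 8348
Net migration: Group 1 − 260 → 609; Group 2 + 120 → 361; Group 3 − 60 → 2361; Group 4 − 20 → 5256; Group 5 + 270 → 3154; Group 6 − 140 → 8208
→ [609, 361, 2361, 5256, 3154, 8208]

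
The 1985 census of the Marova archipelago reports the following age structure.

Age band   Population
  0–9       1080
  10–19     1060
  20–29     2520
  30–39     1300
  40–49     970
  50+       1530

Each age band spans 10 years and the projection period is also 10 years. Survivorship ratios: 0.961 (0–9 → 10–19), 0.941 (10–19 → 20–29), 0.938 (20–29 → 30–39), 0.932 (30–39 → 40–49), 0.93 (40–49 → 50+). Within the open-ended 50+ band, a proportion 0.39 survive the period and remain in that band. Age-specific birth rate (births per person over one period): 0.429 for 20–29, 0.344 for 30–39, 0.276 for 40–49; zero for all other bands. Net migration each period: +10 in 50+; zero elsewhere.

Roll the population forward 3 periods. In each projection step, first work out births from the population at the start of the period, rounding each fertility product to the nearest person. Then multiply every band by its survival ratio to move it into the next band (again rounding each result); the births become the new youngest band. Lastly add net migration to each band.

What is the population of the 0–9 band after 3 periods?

Numbering the bands 1..6 from youngest to oldest:
After projecting period 1:
Births: 2520 × 0.429 = 1081 ; 1300 × 0.344 = 447 ; 970 × 0.276 = 268 ⇒ total 1796
Band 2: 1080 × 0.961 = 1038
Band 3: 1060 × 0.941 = 997
Band 4: 2520 × 0.938 = 2364
Band 5: 1300 × 0.932 = 1212
Band 6: 970 × 0.93 + 1530 × 0.39 = 902 + 597 = 1499
Net migration: Band 6 + 10 → 1509
End of period: [1796, 1038, 997, 2364, 1212, 1509]
After projecting period 2:
Births: 997 × 0.429 = 428 ; 2364 × 0.344 = 813 ; 1212 × 0.276 = 335 ⇒ total 1576
Band 2: 1796 × 0.961 = 1726
Band 3: 1038 × 0.941 = 977
Band 4: 997 × 0.938 = 935
Band 5: 2364 × 0.932 = 2203
Band 6: 1212 × 0.93 + 1509 × 0.39 = 1127 + 589 = 1716
Net migration: Band 6 + 10 → 1726
End of period: [1576, 1726, 977, 935, 2203, 1726]
After projecting period 3:
Births: 977 × 0.429 = 419 ; 935 × 0.344 = 322 ; 2203 × 0.276 = 608 ⇒ total 1349
Band 2: 1576 × 0.961 = 1515
Band 3: 1726 × 0.941 = 1624
Band 4: 977 × 0.938 = 916
Band 5: 935 × 0.932 = 871
Band 6: 2203 × 0.93 + 1726 × 0.39 = 2049 + 673 = 2722
Net migration: Band 6 + 10 → 2732
End of period: [1349, 1515, 1624, 916, 871, 2732]

1349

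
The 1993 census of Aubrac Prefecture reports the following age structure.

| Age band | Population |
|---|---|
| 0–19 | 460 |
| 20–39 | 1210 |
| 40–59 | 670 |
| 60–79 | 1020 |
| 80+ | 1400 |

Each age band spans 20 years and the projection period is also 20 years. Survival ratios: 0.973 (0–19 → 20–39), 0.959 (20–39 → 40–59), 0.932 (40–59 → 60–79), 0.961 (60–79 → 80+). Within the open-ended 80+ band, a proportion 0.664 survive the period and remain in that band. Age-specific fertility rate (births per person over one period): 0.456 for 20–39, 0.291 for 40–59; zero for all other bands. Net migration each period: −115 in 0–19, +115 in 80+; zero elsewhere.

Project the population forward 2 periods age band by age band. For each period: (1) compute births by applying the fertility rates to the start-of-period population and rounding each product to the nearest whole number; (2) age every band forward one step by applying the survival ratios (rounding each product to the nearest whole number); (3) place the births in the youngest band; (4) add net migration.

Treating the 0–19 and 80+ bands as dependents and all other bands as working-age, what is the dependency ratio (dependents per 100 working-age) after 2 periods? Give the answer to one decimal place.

117.0

— Period 1 —
Births: 1210 * 0.456 = 552  |  670 * 0.291 = 195 — total 747
20–39: 460 * 0.973 = 448
40–59: 1210 * 0.959 = 1160
60–79: 670 * 0.932 = 624
80+: 1020 * 0.961 + 1400 * 0.664 = 980 + 930 = 1910
Net migration: 0–19 − 115 → 632; 80+ + 115 → 2025
End of period: [632, 448, 1160, 624, 2025]
— Period 2 —
Births: 448 * 0.456 = 204  |  1160 * 0.291 = 338 — total 542
20–39: 632 * 0.973 = 615
40–59: 448 * 0.959 = 430
60–79: 1160 * 0.932 = 1081
80+: 624 * 0.961 + 2025 * 0.664 = 600 + 1345 = 1945
Net migration: 0–19 − 115 → 427; 80+ + 115 → 2060
End of period: [427, 615, 430, 1081, 2060]
Dependents (band 0–19 + band 80+) = 427 + 2060 = 2487; working-age = 2126; ratio = 2487/2126 × 100 = 117.0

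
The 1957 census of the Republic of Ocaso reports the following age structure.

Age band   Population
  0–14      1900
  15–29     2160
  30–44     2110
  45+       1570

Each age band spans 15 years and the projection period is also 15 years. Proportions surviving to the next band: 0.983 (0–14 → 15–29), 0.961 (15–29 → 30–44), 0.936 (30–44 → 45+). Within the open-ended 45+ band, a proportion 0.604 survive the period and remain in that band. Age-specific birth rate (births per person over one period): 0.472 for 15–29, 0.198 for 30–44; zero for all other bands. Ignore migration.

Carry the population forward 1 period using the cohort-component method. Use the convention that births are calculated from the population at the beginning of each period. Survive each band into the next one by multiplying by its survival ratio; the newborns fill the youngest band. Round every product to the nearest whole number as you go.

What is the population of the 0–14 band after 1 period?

Call the groups 1 to 4, youngest first.
Period 1:
Births: 2160 * 0.472 = 1020  |  2110 * 0.198 = 418 → total 1438
Group 2: 1900 * 0.983 = 1868
Group 3: 2160 * 0.961 = 2076
Group 4: 2110 * 0.936 + 1570 * 0.604 = 1975 + 948 = 2923
Giving 1438 / 1868 / 2076 / 2923.

1438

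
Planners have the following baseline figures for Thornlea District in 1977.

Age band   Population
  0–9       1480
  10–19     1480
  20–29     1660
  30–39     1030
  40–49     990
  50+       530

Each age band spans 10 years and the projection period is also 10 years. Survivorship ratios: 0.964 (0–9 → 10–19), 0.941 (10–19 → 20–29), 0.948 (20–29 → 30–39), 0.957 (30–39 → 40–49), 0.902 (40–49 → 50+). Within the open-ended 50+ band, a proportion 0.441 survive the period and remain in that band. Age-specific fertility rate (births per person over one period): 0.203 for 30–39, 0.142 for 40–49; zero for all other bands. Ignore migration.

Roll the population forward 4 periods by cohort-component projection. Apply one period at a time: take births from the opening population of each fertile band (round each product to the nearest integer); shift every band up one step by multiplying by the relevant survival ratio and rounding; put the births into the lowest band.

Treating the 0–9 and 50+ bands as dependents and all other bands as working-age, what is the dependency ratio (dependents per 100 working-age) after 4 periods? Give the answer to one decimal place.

Call the groups 1 to 6, youngest first.
Period 1.
Births: 1030 × 0.203 = 209  |  990 × 0.142 = 141 ⇒ total 350
Group 2: 1480 × 0.964 = 1427
Group 3: 1480 × 0.941 = 1393
Group 4: 1660 × 0.948 = 1574
Group 5: 1030 × 0.957 = 986
Group 6: 990 × 0.902 + 530 × 0.441 = 893 + 234 = 1127
Population now: 0–9=350, 10–19=1427, 20–29=1393, 30–39=1574, 40–49=986, 50+=1127
Period 2.
Births: 1574 × 0.203 = 320  |  986 × 0.142 = 140 ⇒ total 460
Group 2: 350 × 0.964 = 337
Group 3: 1427 × 0.941 = 1343
Group 4: 1393 × 0.948 = 1321
Group 5: 1574 × 0.957 = 1506
Group 6: 986 × 0.902 + 1127 × 0.441 = 889 + 497 = 1386
Population now: 0–9=460, 10–19=337, 20–29=1343, 30–39=1321, 40–49=1506, 50+=1386
Period 3.
Births: 1321 × 0.203 = 268  |  1506 × 0.142 = 214 ⇒ total 482
Group 2: 460 × 0.964 = 443
Group 3: 337 × 0.941 = 317
Group 4: 1343 × 0.948 = 1273
Group 5: 1321 × 0.957 = 1264
Group 6: 1506 × 0.902 + 1386 × 0.441 = 1358 + 611 = 1969
Population now: 0–9=482, 10–19=443, 20–29=317, 30–39=1273, 40–49=1264, 50+=1969
Period 4.
Births: 1273 × 0.203 = 258  |  1264 × 0.142 = 179 ⇒ total 437
Group 2: 482 × 0.964 = 465
Group 3: 443 × 0.941 = 417
Group 4: 317 × 0.948 = 301
Group 5: 1273 × 0.957 = 1218
Group 6: 1264 × 0.902 + 1969 × 0.441 = 1140 + 868 = 2008
Population now: 0–9=437, 10–19=465, 20–29=417, 30–39=301, 40–49=1218, 50+=2008
Dependents (band 0–9 + band 50+) = 437 + 2008 = 2445; working-age = 2401; ratio = 2445/2401 × 100 = 101.8

101.8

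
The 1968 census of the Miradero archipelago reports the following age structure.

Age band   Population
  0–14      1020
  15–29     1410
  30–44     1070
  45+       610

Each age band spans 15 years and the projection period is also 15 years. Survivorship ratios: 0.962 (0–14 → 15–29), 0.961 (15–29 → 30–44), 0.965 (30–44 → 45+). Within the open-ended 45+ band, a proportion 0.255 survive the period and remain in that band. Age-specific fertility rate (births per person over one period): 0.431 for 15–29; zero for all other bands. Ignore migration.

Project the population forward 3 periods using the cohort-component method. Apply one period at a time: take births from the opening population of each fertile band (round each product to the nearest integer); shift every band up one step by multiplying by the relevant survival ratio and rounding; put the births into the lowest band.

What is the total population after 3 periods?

Numbering the bands 1..4 from youngest to oldest:
[period 1]
Births: 1410 × 0.431 = 608
Band 2: 1020 × 0.962 = 981
Band 3: 1410 × 0.961 = 1355
Band 4: 1070 × 0.965 + 610 × 0.255 = 1033 + 156 = 1189
End of period: [608, 981, 1355, 1189]
[period 2]
Births: 981 × 0.431 = 423
Band 2: 608 × 0.962 = 585
Band 3: 981 × 0.961 = 943
Band 4: 1355 × 0.965 + 1189 × 0.255 = 1308 + 303 = 1611
End of period: [423, 585, 943, 1611]
[period 3]
Births: 585 × 0.431 = 252
Band 2: 423 × 0.962 = 407
Band 3: 585 × 0.961 = 562
Band 4: 943 × 0.965 + 1611 × 0.255 = 910 + 411 = 1321
End of period: [252, 407, 562, 1321]
Total after period 3: 252 + 407 + 562 + 1321 = 2542

2542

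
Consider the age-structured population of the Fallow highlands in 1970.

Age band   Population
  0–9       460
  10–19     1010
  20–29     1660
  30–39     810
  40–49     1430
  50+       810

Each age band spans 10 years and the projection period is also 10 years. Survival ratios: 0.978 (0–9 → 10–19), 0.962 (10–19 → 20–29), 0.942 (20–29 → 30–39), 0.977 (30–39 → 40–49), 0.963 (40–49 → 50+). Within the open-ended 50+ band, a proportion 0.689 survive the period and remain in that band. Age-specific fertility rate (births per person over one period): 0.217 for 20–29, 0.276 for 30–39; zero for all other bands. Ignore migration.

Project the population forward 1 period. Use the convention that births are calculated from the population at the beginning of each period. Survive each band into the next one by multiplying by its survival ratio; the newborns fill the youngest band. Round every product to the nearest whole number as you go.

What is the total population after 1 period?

Let group 1 be 0–9 through group 6 = 50+.
Period 1:
Births: 1660 × 0.217 = 360 ; 810 × 0.276 = 224 → total 584
Group 2: 460 × 0.978 = 450
Group 3: 1010 × 0.962 = 972
Group 4: 1660 × 0.942 = 1564
Group 5: 810 × 0.977 = 791
Group 6: 1430 × 0.963 + 810 × 0.689 = 1377 + 558 = 1935
Population now: 0–9=584, 10–19=450, 20–29=972, 30–39=1564, 40–49=791, 50+=1935
Total after period 1: 584 + 450 + 972 + 1564 + 791 + 1935 = 6296

6296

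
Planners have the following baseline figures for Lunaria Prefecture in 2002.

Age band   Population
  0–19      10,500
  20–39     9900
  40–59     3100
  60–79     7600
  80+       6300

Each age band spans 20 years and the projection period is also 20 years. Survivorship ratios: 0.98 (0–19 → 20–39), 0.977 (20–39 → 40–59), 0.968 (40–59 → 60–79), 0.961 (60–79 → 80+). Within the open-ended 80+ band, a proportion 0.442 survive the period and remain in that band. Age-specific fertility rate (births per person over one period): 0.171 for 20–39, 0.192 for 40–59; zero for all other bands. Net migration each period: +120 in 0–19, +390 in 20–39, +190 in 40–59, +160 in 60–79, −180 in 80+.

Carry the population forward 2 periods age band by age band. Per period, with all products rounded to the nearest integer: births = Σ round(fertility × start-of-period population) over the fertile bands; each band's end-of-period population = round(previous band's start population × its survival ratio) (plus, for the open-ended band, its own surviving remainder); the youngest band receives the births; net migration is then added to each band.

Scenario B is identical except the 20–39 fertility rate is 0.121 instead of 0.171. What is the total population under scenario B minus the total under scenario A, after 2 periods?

-1019

— Period 1 —
Births: 9900 * 0.171 = 1693, 3100 * 0.192 = 595 ⇒ total 2288
20–39: 10500 * 0.98 = 10290
40–59: 9900 * 0.977 = 9672
60–79: 3100 * 0.968 = 3001
80+: 7600 * 0.961 + 6300 * 0.442 = 7304 + 2785 = 10089
Net migration: 0–19 + 120 → 2408; 20–39 + 390 → 10680; 40–59 + 190 → 9862; 60–79 + 160 → 3161; 80+ − 180 → 9909
→ [2408, 10680, 9862, 3161, 9909]
— Period 2 —
Births: 10680 * 0.171 = 1826, 9862 * 0.192 = 1894 ⇒ total 3720
20–39: 2408 * 0.98 = 2360
40–59: 10680 * 0.977 = 10434
60–79: 9862 * 0.968 = 9546
80+: 3161 * 0.961 + 9909 * 0.442 = 3038 + 4380 = 7418
Net migration: 0–19 + 120 → 3840; 20–39 + 390 → 2750; 40–59 + 190 → 10624; 60–79 + 160 → 9706; 80+ − 180 → 7238
→ [3840, 2750, 10624, 9706, 7238]
Scenario A total after 2 periods: 34158
Scenario B projection —
— Period 1 —
Births: 9900 * 0.121 = 1198, 3100 * 0.192 = 595 ⇒ total 1793
20–39: 10500 * 0.98 = 10290
40–59: 9900 * 0.977 = 9672
60–79: 3100 * 0.968 = 3001
80+: 7600 * 0.961 + 6300 * 0.442 = 7304 + 2785 = 10089
Net migration: 0–19 + 120 → 1913; 20–39 + 390 → 10680; 40–59 + 190 → 9862; 60–79 + 160 → 3161; 80+ − 180 → 9909
→ [1913, 10680, 9862, 3161, 9909]
— Period 2 —
Births: 10680 * 0.121 = 1292, 9862 * 0.192 = 1894 ⇒ total 3186
20–39: 1913 * 0.98 = 1875
40–59: 10680 * 0.977 = 10434
60–79: 9862 * 0.968 = 9546
80+: 3161 * 0.961 + 9909 * 0.442 = 3038 + 4380 = 7418
Net migration: 0–19 + 120 → 3306; 20–39 + 390 → 2265; 40–59 + 190 → 10624; 60–79 + 160 → 9706; 80+ − 180 → 7238
→ [3306, 2265, 10624, 9706, 7238]
Scenario B total after 2 periods: 33139
Difference B − A = 33139 − 34158 = -1019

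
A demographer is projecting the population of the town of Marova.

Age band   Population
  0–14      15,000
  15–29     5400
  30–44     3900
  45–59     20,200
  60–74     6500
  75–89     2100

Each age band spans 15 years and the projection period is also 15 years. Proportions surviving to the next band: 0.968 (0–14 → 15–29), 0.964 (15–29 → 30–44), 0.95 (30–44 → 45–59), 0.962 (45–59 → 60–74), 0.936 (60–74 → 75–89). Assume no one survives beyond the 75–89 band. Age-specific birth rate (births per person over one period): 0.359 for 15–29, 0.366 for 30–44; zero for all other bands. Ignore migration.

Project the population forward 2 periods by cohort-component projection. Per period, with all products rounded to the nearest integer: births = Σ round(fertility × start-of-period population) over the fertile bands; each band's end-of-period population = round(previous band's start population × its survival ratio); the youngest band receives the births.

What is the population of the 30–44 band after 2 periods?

13997

Numbering the bands 1..6 from youngest to oldest:
— Period 1 —
Births: 5400 × 0.359 = 1939  |  3900 × 0.366 = 1427 ⇒ total 3366
Band 2: 15000 × 0.968 = 14520
Band 3: 5400 × 0.964 = 5206
Band 4: 3900 × 0.95 = 3705
Band 5: 20200 × 0.962 = 19432
Band 6: 6500 × 0.936 = 6084
→ [3366, 14520, 5206, 3705, 19432, 6084]
— Period 2 —
Births: 14520 × 0.359 = 5213  |  5206 × 0.366 = 1905 ⇒ total 7118
Band 2: 3366 × 0.968 = 3258
Band 3: 14520 × 0.964 = 13997
Band 4: 5206 × 0.95 = 4946
Band 5: 3705 × 0.962 = 3564
Band 6: 19432 × 0.936 = 18188
→ [7118, 3258, 13997, 4946, 3564, 18188]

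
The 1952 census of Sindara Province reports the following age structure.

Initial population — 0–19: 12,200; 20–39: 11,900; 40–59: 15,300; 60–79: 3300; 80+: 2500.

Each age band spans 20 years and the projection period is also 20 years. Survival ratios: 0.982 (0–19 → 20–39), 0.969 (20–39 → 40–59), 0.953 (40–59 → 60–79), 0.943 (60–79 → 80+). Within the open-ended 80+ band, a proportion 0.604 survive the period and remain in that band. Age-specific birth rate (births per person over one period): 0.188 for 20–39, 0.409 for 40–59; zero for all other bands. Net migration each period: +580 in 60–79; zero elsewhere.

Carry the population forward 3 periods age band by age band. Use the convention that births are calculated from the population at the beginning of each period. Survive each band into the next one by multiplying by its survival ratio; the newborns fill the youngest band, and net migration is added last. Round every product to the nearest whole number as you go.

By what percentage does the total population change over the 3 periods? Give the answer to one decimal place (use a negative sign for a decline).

— Period 1 —
Births: 11900 * 0.188 = 2237 ; 15300 * 0.409 = 6258 — total 8495
20–39: 12200 * 0.982 = 11980
40–59: 11900 * 0.969 = 11531
60–79: 15300 * 0.953 = 14581
80+: 3300 * 0.943 + 2500 * 0.604 = 3112 + 1510 = 4622
Net migration: 60–79 + 580 → 15161
Population now: 0–19=8495, 20–39=11980, 40–59=11531, 60–79=15161, 80+=4622
— Period 2 —
Births: 11980 * 0.188 = 2252 ; 11531 * 0.409 = 4716 — total 6968
20–39: 8495 * 0.982 = 8342
40–59: 11980 * 0.969 = 11609
60–79: 11531 * 0.953 = 10989
80+: 15161 * 0.943 + 4622 * 0.604 = 14297 + 2792 = 17089
Net migration: 60–79 + 580 → 11569
Population now: 0–19=6968, 20–39=8342, 40–59=11609, 60–79=11569, 80+=17089
— Period 3 —
Births: 8342 * 0.188 = 1568 ; 11609 * 0.409 = 4748 — total 6316
20–39: 6968 * 0.982 = 6843
40–59: 8342 * 0.969 = 8083
60–79: 11609 * 0.953 = 11063
80+: 11569 * 0.943 + 17089 * 0.604 = 10910 + 10322 = 21232
Net migration: 60–79 + 580 → 11643
Population now: 0–19=6316, 20–39=6843, 40–59=8083, 60–79=11643, 80+=21232
Total: 45200 → 54117; change = 8917; percentage change = 19.7%

19.7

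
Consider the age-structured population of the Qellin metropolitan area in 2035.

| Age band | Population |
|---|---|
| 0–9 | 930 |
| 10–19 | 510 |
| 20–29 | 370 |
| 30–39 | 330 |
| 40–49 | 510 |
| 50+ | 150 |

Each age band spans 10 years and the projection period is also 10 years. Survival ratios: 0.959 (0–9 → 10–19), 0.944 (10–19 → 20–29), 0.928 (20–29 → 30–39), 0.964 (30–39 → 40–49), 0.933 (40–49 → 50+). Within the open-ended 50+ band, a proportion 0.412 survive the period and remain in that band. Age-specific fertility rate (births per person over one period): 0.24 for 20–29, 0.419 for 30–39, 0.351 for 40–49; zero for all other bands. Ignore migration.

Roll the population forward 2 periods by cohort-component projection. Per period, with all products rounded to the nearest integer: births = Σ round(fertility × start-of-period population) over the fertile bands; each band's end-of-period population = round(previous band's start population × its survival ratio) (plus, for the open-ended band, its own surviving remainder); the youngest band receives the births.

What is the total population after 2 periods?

Call the groups 1 to 6, youngest first.
Period 1:
Births: 370 × 0.24 = 89  |  330 × 0.419 = 138  |  510 × 0.351 = 179 → total 406
Group 2: 930 × 0.959 = 892
Group 3: 510 × 0.944 = 481
Group 4: 370 × 0.928 = 343
Group 5: 330 × 0.964 = 318
Group 6: 510 × 0.933 + 150 × 0.412 = 476 + 62 = 538
Giving 406 / 892 / 481 / 343 / 318 / 538.
Period 2:
Births: 481 × 0.24 = 115  |  343 × 0.419 = 144  |  318 × 0.351 = 112 → total 371
Group 2: 406 × 0.959 = 389
Group 3: 892 × 0.944 = 842
Group 4: 481 × 0.928 = 446
Group 5: 343 × 0.964 = 331
Group 6: 318 × 0.933 + 538 × 0.412 = 297 + 222 = 519
Giving 371 / 389 / 842 / 446 / 331 / 519.
Total after period 2: 371 + 389 + 842 + 446 + 331 + 519 = 2898

2898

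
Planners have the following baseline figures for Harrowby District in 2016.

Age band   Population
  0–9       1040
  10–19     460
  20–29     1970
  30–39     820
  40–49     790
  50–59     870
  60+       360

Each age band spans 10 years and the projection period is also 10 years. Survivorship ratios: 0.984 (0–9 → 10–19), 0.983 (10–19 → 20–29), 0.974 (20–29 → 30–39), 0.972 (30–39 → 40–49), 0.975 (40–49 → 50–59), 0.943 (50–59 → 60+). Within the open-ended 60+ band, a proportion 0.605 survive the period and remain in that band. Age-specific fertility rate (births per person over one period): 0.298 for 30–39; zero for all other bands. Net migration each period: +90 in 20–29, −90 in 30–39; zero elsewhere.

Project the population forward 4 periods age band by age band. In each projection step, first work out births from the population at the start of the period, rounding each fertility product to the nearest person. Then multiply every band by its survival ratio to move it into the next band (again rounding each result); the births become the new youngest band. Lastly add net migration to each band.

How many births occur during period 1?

(Bands numbered youngest = 1 to oldest = 7.)
Period 1:
Births: 820 * 0.298 = 244
Band 2: 1040 * 0.984 = 1023
Band 3: 460 * 0.983 = 452
Band 4: 1970 * 0.974 = 1919
Band 5: 820 * 0.972 = 797
Band 6: 790 * 0.975 = 770
Band 7: 870 * 0.943 + 360 * 0.605 = 820 + 218 = 1038
Net migration: Band 3 + 90 → 542; Band 4 − 90 → 1829
Population now: 0–9=244, 10–19=1023, 20–29=542, 30–39=1829, 40–49=797, 50–59=770, 60+=1038

244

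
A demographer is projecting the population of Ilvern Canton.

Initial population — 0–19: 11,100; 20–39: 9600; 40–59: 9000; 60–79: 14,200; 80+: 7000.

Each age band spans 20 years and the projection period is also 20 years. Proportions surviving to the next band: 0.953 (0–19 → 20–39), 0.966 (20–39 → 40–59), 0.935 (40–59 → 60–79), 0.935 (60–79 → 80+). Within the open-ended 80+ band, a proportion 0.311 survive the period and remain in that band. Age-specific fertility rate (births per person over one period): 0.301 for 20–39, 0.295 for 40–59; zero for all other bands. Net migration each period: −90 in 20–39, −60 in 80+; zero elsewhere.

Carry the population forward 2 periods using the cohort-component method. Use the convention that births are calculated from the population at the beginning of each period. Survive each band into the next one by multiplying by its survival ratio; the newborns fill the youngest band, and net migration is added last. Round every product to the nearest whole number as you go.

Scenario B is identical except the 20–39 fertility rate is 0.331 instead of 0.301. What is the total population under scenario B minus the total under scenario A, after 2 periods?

Let group 1 be 0–19 through group 5 = 80+.
Period 1:
Births: 9600 × 0.301 = 2890, 9000 × 0.295 = 2655 → total 5545
Group 2: 11100 × 0.953 = 10578
Group 3: 9600 × 0.966 = 9274
Group 4: 9000 × 0.935 = 8415
Group 5: 14200 × 0.935 + 7000 × 0.311 = 13277 + 2177 = 15454
Net migration: Group 2 − 90 → 10488; Group 5 − 60 → 15394
→ [5545, 10488, 9274, 8415, 15394]
Period 2:
Births: 10488 × 0.301 = 3157, 9274 × 0.295 = 2736 → total 5893
Group 2: 5545 × 0.953 = 5284
Group 3: 10488 × 0.966 = 10131
Group 4: 9274 × 0.935 = 8671
Group 5: 8415 × 0.935 + 15394 × 0.311 = 7868 + 4788 = 12656
Net migration: Group 2 − 90 → 5194; Group 5 − 60 → 12596
→ [5893, 5194, 10131, 8671, 12596]
Scenario A total after 2 periods: 42485
Scenario B projection —
Period 1:
Births: 9600 × 0.331 = 3178, 9000 × 0.295 = 2655 → total 5833
Group 2: 11100 × 0.953 = 10578
Group 3: 9600 × 0.966 = 9274
Group 4: 9000 × 0.935 = 8415
Group 5: 14200 × 0.935 + 7000 × 0.311 = 13277 + 2177 = 15454
Net migration: Group 2 − 90 → 10488; Group 5 − 60 → 15394
→ [5833, 10488, 9274, 8415, 15394]
Period 2:
Births: 10488 × 0.331 = 3472, 9274 × 0.295 = 2736 → total 6208
Group 2: 5833 × 0.953 = 5559
Group 3: 10488 × 0.966 = 10131
Group 4: 9274 × 0.935 = 8671
Group 5: 8415 × 0.935 + 15394 × 0.311 = 7868 + 4788 = 12656
Net migration: Group 2 − 90 → 5469; Group 5 − 60 → 12596
→ [6208, 5469, 10131, 8671, 12596]
Scenario B total after 2 periods: 43075
Difference B − A = 43075 − 42485 = 590

590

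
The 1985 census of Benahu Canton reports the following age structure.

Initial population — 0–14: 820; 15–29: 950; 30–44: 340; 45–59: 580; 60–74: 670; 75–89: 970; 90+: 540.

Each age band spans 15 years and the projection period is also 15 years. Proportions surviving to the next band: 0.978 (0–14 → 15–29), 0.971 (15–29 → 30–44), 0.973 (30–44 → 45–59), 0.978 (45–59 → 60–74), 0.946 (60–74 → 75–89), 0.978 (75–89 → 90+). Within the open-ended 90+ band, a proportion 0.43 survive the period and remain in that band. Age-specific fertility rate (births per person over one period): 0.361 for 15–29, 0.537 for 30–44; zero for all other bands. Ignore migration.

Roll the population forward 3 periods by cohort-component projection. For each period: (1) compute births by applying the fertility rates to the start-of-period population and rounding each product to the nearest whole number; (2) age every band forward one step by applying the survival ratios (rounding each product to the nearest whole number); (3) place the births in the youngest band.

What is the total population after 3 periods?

4822

Let group 1 be 0–14 through group 7 = 90+.
[period 1]
Births: 950 × 0.361 = 343  |  340 × 0.537 = 183 → 526
Group 2: 820 × 0.978 = 802
Group 3: 950 × 0.971 = 922
Group 4: 340 × 0.973 = 331
Group 5: 580 × 0.978 = 567
Group 6: 670 × 0.946 = 634
Group 7: 970 × 0.978 + 540 × 0.43 = 949 + 232 = 1181
→ [526, 802, 922, 331, 567, 634, 1181]
[period 2]
Births: 802 × 0.361 = 290  |  922 × 0.537 = 495 → 785
Group 2: 526 × 0.978 = 514
Group 3: 802 × 0.971 = 779
Group 4: 922 × 0.973 = 897
Group 5: 331 × 0.978 = 324
Group 6: 567 × 0.946 = 536
Group 7: 634 × 0.978 + 1181 × 0.43 = 620 + 508 = 1128
→ [785, 514, 779, 897, 324, 536, 1128]
[period 3]
Births: 514 × 0.361 = 186  |  779 × 0.537 = 418 → 604
Group 2: 785 × 0.978 = 768
Group 3: 514 × 0.971 = 499
Group 4: 779 × 0.973 = 758
Group 5: 897 × 0.978 = 877
Group 6: 324 × 0.946 = 307
Group 7: 536 × 0.978 + 1128 × 0.43 = 524 + 485 = 1009
→ [604, 768, 499, 758, 877, 307, 1009]
Total after period 3: 604 + 768 + 499 + 758 + 877 + 307 + 1009 = 4822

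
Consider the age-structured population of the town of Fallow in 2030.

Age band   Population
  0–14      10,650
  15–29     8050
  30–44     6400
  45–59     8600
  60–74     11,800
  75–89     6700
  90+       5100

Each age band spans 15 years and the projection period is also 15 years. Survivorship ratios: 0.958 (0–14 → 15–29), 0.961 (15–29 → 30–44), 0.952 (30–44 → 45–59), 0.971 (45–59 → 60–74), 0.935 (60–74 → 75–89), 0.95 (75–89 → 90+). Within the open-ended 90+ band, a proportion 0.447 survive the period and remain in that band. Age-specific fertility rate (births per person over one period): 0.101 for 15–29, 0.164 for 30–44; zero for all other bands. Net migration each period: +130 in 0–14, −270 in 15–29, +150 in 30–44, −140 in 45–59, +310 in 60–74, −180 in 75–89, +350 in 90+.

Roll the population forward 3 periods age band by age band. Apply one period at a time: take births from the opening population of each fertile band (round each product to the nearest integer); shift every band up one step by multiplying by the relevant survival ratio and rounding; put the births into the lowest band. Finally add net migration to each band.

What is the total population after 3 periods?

After projecting period 1:
Births: 8050 × 0.101 = 813 ; 6400 × 0.164 = 1050 ⇒ total 1863
15–29: 10650 × 0.958 = 10203
30–44: 8050 × 0.961 = 7736
45–59: 6400 × 0.952 = 6093
60–74: 8600 × 0.971 = 8351
75–89: 11800 × 0.935 = 11033
90+: 6700 × 0.95 + 5100 × 0.447 = 6365 + 2280 = 8645
Net migration: 0–14 + 130 → 1993; 15–29 − 270 → 9933; 30–44 + 150 → 7886; 45–59 − 140 → 5953; 60–74 + 310 → 8661; 75–89 − 180 → 10853; 90+ + 350 → 8995
→ [1993, 9933, 7886, 5953, 8661, 10853, 8995]
After projecting period 2:
Births: 9933 × 0.101 = 1003 ; 7886 × 0.164 = 1293 ⇒ total 2296
15–29: 1993 × 0.958 = 1909
30–44: 9933 × 0.961 = 9546
45–59: 7886 × 0.952 = 7507
60–74: 5953 × 0.971 = 5780
75–89: 8661 × 0.935 = 8098
90+: 10853 × 0.95 + 8995 × 0.447 = 10310 + 4021 = 14331
Net migration: 0–14 + 130 → 2426; 15–29 − 270 → 1639; 30–44 + 150 → 9696; 45–59 − 140 → 7367; 60–74 + 310 → 6090; 75–89 − 180 → 7918; 90+ + 350 → 14681
→ [2426, 1639, 9696, 7367, 6090, 7918, 14681]
After projecting period 3:
Births: 1639 × 0.101 = 166 ; 9696 × 0.164 = 1590 ⇒ total 1756
15–29: 2426 × 0.958 = 2324
30–44: 1639 × 0.961 = 1575
45–59: 9696 × 0.952 = 9231
60–74: 7367 × 0.971 = 7153
75–89: 6090 × 0.935 = 5694
90+: 7918 × 0.95 + 14681 × 0.447 = 7522 + 6562 = 14084
Net migration: 0–14 + 130 → 1886; 15–29 − 270 → 2054; 30–44 + 150 → 1725; 45–59 − 140 → 9091; 60–74 + 310 → 7463; 75–89 − 180 → 5514; 90+ + 350 → 14434
→ [1886, 2054, 1725, 9091, 7463, 5514, 14434]
Total after period 3: 1886 + 2054 + 1725 + 9091 + 7463 + 5514 + 14434 = 42167

42167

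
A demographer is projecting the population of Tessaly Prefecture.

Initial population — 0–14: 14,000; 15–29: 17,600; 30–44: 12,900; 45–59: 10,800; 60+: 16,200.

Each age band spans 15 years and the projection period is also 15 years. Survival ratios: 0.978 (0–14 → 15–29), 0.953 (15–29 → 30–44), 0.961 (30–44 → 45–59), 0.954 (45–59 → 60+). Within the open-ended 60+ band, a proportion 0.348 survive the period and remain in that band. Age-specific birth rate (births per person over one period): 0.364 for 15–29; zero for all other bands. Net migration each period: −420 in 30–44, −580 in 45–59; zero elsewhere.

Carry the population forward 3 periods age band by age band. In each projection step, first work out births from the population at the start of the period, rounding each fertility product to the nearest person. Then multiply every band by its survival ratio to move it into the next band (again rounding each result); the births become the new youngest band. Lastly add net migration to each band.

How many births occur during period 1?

6406

Numbering the bands 1..5 from youngest to oldest:
[period 1]
Births: 17600 × 0.364 = 6406
Band 2: 14000 × 0.978 = 13692
Band 3: 17600 × 0.953 = 16773
Band 4: 12900 × 0.961 = 12397
Band 5: 10800 × 0.954 + 16200 × 0.348 = 10303 + 5638 = 15941
Net migration: Band 3 − 420 → 16353; Band 4 − 580 → 11817
End of period: [6406, 13692, 16353, 11817, 15941]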